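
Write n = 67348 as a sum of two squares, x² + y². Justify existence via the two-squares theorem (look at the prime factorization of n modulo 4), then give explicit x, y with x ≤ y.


Step 1: Factor n = 67348 = 2^2 · 113 · 149.
Step 2: Check the mod-4 condition on each prime factor: 2 = 2 (special); 113 ≡ 1 (mod 4), exponent 1; 149 ≡ 1 (mod 4), exponent 1.
All primes ≡ 3 (mod 4) appear to even exponent (or don't appear), so by the two-squares theorem n IS expressible as a sum of two squares.
Step 3: Build a representation. Group n = k² · m with k = 2 and m = 113 · 149 = 16837 (a product of primes ≡ 1 (mod 4)); a representation of m scales to one of n via (k·x)² + (k·y)² = k²(x² + y²). Each prime p ≡ 1 (mod 4) is itself a sum of two squares; find a² by testing p − a² for a perfect square:
  113: 113 − 1² = 112, 113 − 2² = 109, 113 − 3² = 104, 113 − 4² = 97, 113 − 5² = 88, 113 − 6² = 77, 113 − 7² = 64 = 8² ⇒ 113 = 7² + 8².
  149: 149 − 1² = 148, 149 − 2² = 145, 149 − 3² = 140, 149 − 4² = 133, 149 − 5² = 124, 149 − 6² = 113, 149 − 7² = 100 = 10² ⇒ 149 = 7² + 10².
  Combine using the Brahmagupta–Fibonacci identity (a² + b²)(c² + d²) = (ac − bd)² + (ad + bc)² = (ac + bd)² + (ad − bc)²:
  113 · 149 = 16837: from (7² + 8²)(7² + 10²), take (7·7 − 8·10, 7·10 + 8·7) = (49 − 80, 70 + 56) = (-31, 126); dropping signs (only squares matter) gives (31, 126); check 31² + 126² = 961 + 15876 = 16837 ✓.
  Scale by k = 2: (2·31, 2·126) = (62, 252).
Step 4: Order so x ≤ y and verify: 62² + 252² = 3844 + 63504 = 67348 = n. ✓

n = 67348 = 62² + 252² (one valid representation with x ≤ y).


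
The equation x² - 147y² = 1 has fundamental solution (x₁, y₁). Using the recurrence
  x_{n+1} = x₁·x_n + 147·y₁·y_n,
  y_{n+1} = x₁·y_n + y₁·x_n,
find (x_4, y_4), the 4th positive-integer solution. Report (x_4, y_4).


Step 1: Find the fundamental solution (x₁, y₁) of x² - 147y² = 1.
  Expand √147 as a continued fraction. a₀ = ⌊√147⌋ = 12; iterate m_{k+1} = d_k·a_k − m_k, d_{k+1} = (147 − m_{k+1}²)/d_k, a_{k+1} = ⌊(a₀ + m_{k+1})/d_{k+1}⌋ (starting m₀ = 0, d₀ = 1), with convergents p_k = a_k·p_{k-1} + p_{k-2}, q_k = a_k·q_{k-1} + q_{k-2} (p₋₁ = 1, q₋₁ = 0):
  k = 0: a₀ = 12; p₀/q₀ = 12/1; p₀² − 147·q₀² = 144 − 147 = -3.
  k = 1: m = 12, d = 3, a = ⌊(12 + 12)/3⌋ = 8; p/q = (8·12 + 1)/(8·1 + 0) = 97/8; p² − 147·q² = 9409 − 9408 = 1.
  The first convergent with p² − 147·q² = 1 gives the fundamental solution (x₁, y₁) = (97, 8).
Step 2: Apply the recurrence (x_{n+1}, y_{n+1}) = (x₁x_n + 147y₁y_n, x₁y_n + y₁x_n) repeatedly.
  From (x_1, y_1) = (97, 8): x_2 = 97·97 + 147·8·8 = 18817; y_2 = 97·8 + 8·97 = 1552.
  From (x_2, y_2) = (18817, 1552): x_3 = 97·18817 + 147·8·1552 = 3650401; y_3 = 97·1552 + 8·18817 = 301080.
  From (x_3, y_3) = (3650401, 301080): x_4 = 97·3650401 + 147·8·301080 = 708158977; y_4 = 97·301080 + 8·3650401 = 58407968.
Step 3: Verify x_4² - 147·y_4² = 501489136705686529 - 501489136705686528 = 1 (should be 1). ✓

(x_1, y_1) = (97, 8); (x_4, y_4) = (708158977, 58407968).


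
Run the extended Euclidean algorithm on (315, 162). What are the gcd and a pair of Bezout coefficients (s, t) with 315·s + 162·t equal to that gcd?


Euclidean algorithm on (315, 162) — divide until remainder is 0:
  315 = 1 · 162 + 153
  162 = 1 · 153 + 9
  153 = 17 · 9 + 0
gcd(315, 162) = 9.
Track Bezout coefficients alongside the remainders: start with r₀ = 315 = a·1 + b·0 (s = 1, t = 0) and r₁ = 162 = a·0 + b·1 (s = 0, t = 1); each new remainder r_{k+1} = r_{k-1} − q_k·r_k inherits s_{k+1} = s_{k-1} − q_k·s_k, t_{k+1} = t_{k-1} − q_k·t_k, so r_k = a·s_k + b·t_k at every step:
  q = 1: r = 153, s = 1 − 1·0 = 1, t = 0 − 1·1 = -1  (check: 315·1 + 162·(-1) = 153)
  q = 1: r = 9, s = 0 − 1·1 = -1, t = 1 − 1·(-1) = 2  (check: 315·(-1) + 162·2 = 9)
The row with r = 9 (the gcd) gives the Bezout coefficients s = -1, t = 2.
Result: 315 · (-1) + 162 · (2) = 9.

gcd(315, 162) = 9; s = -1, t = 2 (check: 315·(-1) + 162·2 = 9).


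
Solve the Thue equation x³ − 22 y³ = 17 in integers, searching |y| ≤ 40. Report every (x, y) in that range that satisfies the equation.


The equation is x³ - 22y³ = 17. For fixed y, x³ = 22·y³ + 17, so a solution requires the RHS to be a perfect cube.
Strategy: iterate y from -40 to 40, compute RHS = 22·y³ + 17, and check whether it is a (positive or negative) perfect cube.
Check small values of y:
  y = 0: RHS = 17 is not a perfect cube.
  y = 1: RHS = 39 is not a perfect cube.
  y = -1: RHS = -5 is not a perfect cube.
  y = 2: RHS = 193 is not a perfect cube.
  y = -2: RHS = -159 is not a perfect cube.
  y = 3: RHS = 611 is not a perfect cube.
  y = -3: RHS = -577 is not a perfect cube.
Continuing the search up to |y| = 40 finds no solutions either.
No (x, y) in the scanned range satisfies the equation.

No integer solutions with |y| ≤ 40.


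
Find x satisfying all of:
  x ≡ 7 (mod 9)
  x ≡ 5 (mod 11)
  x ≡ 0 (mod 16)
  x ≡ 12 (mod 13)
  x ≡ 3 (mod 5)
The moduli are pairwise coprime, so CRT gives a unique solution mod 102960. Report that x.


Product of moduli M = 9 · 11 · 16 · 13 · 5 = 102960.
Merge one congruence at a time:
  Start: x ≡ 7 (mod 9).
  Combine with x ≡ 5 (mod 11); new modulus lcm = 99.
    Write x = 7 + 9·t and substitute into x ≡ 5 (mod 11): 9·t ≡ 5 − 7 = -2 (mod 11).
    Reduce coefficients mod 11: 9·t ≡ 9 (mod 11).
    The inverse of 9 mod 11 is 5 (since 9·5 = 45 = 4·11 + 1), so t ≡ 5·9 = 45 ≡ 1 (mod 11).
    Then x = 7 + 9·1 = 16, valid modulo lcm(9, 11) = 99: x ≡ 16 (mod 99).
  Combine with x ≡ 0 (mod 16); new modulus lcm = 1584.
    Write x = 16 + 99·t and substitute into x ≡ 0 (mod 16): 99·t ≡ 0 − 16 = -16 (mod 16).
    Reduce coefficients mod 16: 3·t ≡ 0 (mod 16).
    The inverse of 3 mod 16 is 11 (since 3·11 = 33 = 2·16 + 1), so t ≡ 11·0 = 0 ≡ 0 (mod 16).
    Then x = 16 + 99·0 = 16, valid modulo lcm(99, 16) = 1584: x ≡ 16 (mod 1584).
  Combine with x ≡ 12 (mod 13); new modulus lcm = 20592.
    Write x = 16 + 1584·t and substitute into x ≡ 12 (mod 13): 1584·t ≡ 12 − 16 = -4 (mod 13).
    Reduce coefficients mod 13: 11·t ≡ 9 (mod 13).
    The inverse of 11 mod 13 is 6 (since 11·6 = 66 = 5·13 + 1), so t ≡ 6·9 = 54 ≡ 2 (mod 13).
    Then x = 16 + 1584·2 = 3184, valid modulo lcm(1584, 13) = 20592: x ≡ 3184 (mod 20592).
  Combine with x ≡ 3 (mod 5); new modulus lcm = 102960.
    Write x = 3184 + 20592·t and substitute into x ≡ 3 (mod 5): 20592·t ≡ 3 − 3184 = -3181 (mod 5).
    Reduce coefficients mod 5: 2·t ≡ 4 (mod 5).
    The inverse of 2 mod 5 is 3 (since 2·3 = 6 = 1·5 + 1), so t ≡ 3·4 = 12 ≡ 2 (mod 5).
    Then x = 3184 + 20592·2 = 44368, valid modulo lcm(20592, 5) = 102960: x ≡ 44368 (mod 102960).
Verify against each original: 44368 mod 9 = 7, 44368 mod 11 = 5, 44368 mod 16 = 0, 44368 mod 13 = 12, 44368 mod 5 = 3.

x ≡ 44368 (mod 102960).


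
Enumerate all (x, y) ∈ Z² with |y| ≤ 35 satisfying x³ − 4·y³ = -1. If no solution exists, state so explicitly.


The equation is x³ - 4y³ = -1. For fixed y, x³ = 4·y³ − 1, so a solution requires the RHS to be a perfect cube.
Strategy: iterate y from -35 to 35, compute RHS = 4·y³ − 1, and check whether it is a (positive or negative) perfect cube.
Check small values of y:
  y = 0: RHS = -1 = (-1)³ ⇒ x = -1 works.
  y = 1: RHS = 3 is not a perfect cube.
  y = -1: RHS = -5 is not a perfect cube.
  y = 2: RHS = 31 is not a perfect cube.
  y = -2: RHS = -33 is not a perfect cube.
  y = 3: RHS = 107 is not a perfect cube.
  y = -3: RHS = -109 is not a perfect cube.
Continuing the search up to |y| = 35 finds no further solutions beyond those listed.
Collected solutions: (-1, 0).

Solutions (with |y| ≤ 35): (-1, 0).


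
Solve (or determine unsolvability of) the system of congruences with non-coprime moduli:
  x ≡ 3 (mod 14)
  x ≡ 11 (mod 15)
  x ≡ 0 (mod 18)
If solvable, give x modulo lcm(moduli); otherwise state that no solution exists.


Moduli 14, 15, 18 are not pairwise coprime, so CRT works modulo lcm(m_i) when all pairwise compatibility conditions hold.
Pairwise compatibility: gcd(m_i, m_j) must divide a_i - a_j for every pair.
Merge one congruence at a time:
  Start: x ≡ 3 (mod 14).
  Combine with x ≡ 11 (mod 15): gcd(14, 15) = 1; 11 - 3 = 8, which IS divisible by 1, so compatible.
    Write x = 3 + 14·t and substitute into x ≡ 11 (mod 15): 14·t ≡ 11 − 3 = 8 (mod 15).
    The inverse of 14 mod 15 is 14 (since 14·14 = 196 = 13·15 + 1), so t ≡ 14·8 = 112 ≡ 7 (mod 15).
    Then x = 3 + 14·7 = 101, valid modulo lcm(14, 15) = 210: x ≡ 101 (mod 210).
  Combine with x ≡ 0 (mod 18): gcd(210, 18) = 6, and 0 - 101 = -101 is NOT divisible by 6.
    ⇒ system is inconsistent (no integer solution).

No solution (the system is inconsistent).


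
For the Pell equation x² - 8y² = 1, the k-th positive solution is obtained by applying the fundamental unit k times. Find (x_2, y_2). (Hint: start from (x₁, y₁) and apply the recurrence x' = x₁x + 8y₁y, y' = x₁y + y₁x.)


Step 1: Find the fundamental solution (x₁, y₁) of x² - 8y² = 1.
  Expand √8 as a continued fraction. a₀ = ⌊√8⌋ = 2; iterate m_{k+1} = d_k·a_k − m_k, d_{k+1} = (8 − m_{k+1}²)/d_k, a_{k+1} = ⌊(a₀ + m_{k+1})/d_{k+1}⌋ (starting m₀ = 0, d₀ = 1), with convergents p_k = a_k·p_{k-1} + p_{k-2}, q_k = a_k·q_{k-1} + q_{k-2} (p₋₁ = 1, q₋₁ = 0):
  k = 0: a₀ = 2; p₀/q₀ = 2/1; p₀² − 8·q₀² = 4 − 8 = -4.
  k = 1: m = 2, d = 4, a = ⌊(2 + 2)/4⌋ = 1; p/q = (1·2 + 1)/(1·1 + 0) = 3/1; p² − 8·q² = 9 − 8 = 1.
  The first convergent with p² − 8·q² = 1 gives the fundamental solution (x₁, y₁) = (3, 1).
Step 2: Apply the recurrence (x_{n+1}, y_{n+1}) = (x₁x_n + 8y₁y_n, x₁y_n + y₁x_n) repeatedly.
  From (x_1, y_1) = (3, 1): x_2 = 3·3 + 8·1·1 = 17; y_2 = 3·1 + 1·3 = 6.
Step 3: Verify x_2² - 8·y_2² = 289 - 288 = 1 (should be 1). ✓

(x_1, y_1) = (3, 1); (x_2, y_2) = (17, 6).


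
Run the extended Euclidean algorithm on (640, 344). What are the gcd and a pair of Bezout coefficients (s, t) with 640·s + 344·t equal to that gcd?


Euclidean algorithm on (640, 344) — divide until remainder is 0:
  640 = 1 · 344 + 296
  344 = 1 · 296 + 48
  296 = 6 · 48 + 8
  48 = 6 · 8 + 0
gcd(640, 344) = 8.
Track Bezout coefficients alongside the remainders: start with r₀ = 640 = a·1 + b·0 (s = 1, t = 0) and r₁ = 344 = a·0 + b·1 (s = 0, t = 1); each new remainder r_{k+1} = r_{k-1} − q_k·r_k inherits s_{k+1} = s_{k-1} − q_k·s_k, t_{k+1} = t_{k-1} − q_k·t_k, so r_k = a·s_k + b·t_k at every step:
  q = 1: r = 296, s = 1 − 1·0 = 1, t = 0 − 1·1 = -1  (check: 640·1 + 344·(-1) = 296)
  q = 1: r = 48, s = 0 − 1·1 = -1, t = 1 − 1·(-1) = 2  (check: 640·(-1) + 344·2 = 48)
  q = 6: r = 8, s = 1 − 6·(-1) = 7, t = -1 − 6·2 = -13  (check: 640·7 + 344·(-13) = 8)
The row with r = 8 (the gcd) gives the Bezout coefficients s = 7, t = -13.
Result: 640 · (7) + 344 · (-13) = 8.

gcd(640, 344) = 8; s = 7, t = -13 (check: 640·7 + 344·(-13) = 8).


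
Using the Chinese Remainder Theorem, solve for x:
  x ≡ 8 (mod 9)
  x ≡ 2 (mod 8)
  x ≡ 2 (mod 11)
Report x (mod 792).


Moduli 9, 8, 11 are pairwise coprime; by CRT there is a unique solution modulo M = 9 · 8 · 11 = 792.
Solve pairwise, accumulating the modulus:
  Start with x ≡ 8 (mod 9).
  Combine with x ≡ 2 (mod 8): since gcd(9, 8) = 1, we get a unique residue mod 72.
    Write x = 8 + 9·t and substitute into x ≡ 2 (mod 8): 9·t ≡ 2 − 8 = -6 (mod 8).
    Reduce coefficients mod 8: 1·t ≡ 2 (mod 8).
    So t ≡ 2 (mod 8).
    Then x = 8 + 9·2 = 26, valid modulo lcm(9, 8) = 72: x ≡ 26 (mod 72).
  Combine with x ≡ 2 (mod 11): since gcd(72, 11) = 1, we get a unique residue mod 792.
    Write x = 26 + 72·t and substitute into x ≡ 2 (mod 11): 72·t ≡ 2 − 26 = -24 (mod 11).
    Reduce coefficients mod 11: 6·t ≡ 9 (mod 11).
    The inverse of 6 mod 11 is 2 (since 6·2 = 12 = 1·11 + 1), so t ≡ 2·9 = 18 ≡ 7 (mod 11).
    Then x = 26 + 72·7 = 530, valid modulo lcm(72, 11) = 792: x ≡ 530 (mod 792).
Verify: 530 mod 9 = 8 ✓, 530 mod 8 = 2 ✓, 530 mod 11 = 2 ✓.

x ≡ 530 (mod 792).


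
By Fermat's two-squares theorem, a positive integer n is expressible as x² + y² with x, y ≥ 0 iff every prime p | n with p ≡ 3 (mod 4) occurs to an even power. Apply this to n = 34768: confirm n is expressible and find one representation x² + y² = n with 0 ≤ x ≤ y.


Step 1: Factor n = 34768 = 2^4 · 41 · 53.
Step 2: Check the mod-4 condition on each prime factor: 2 = 2 (special); 41 ≡ 1 (mod 4), exponent 1; 53 ≡ 1 (mod 4), exponent 1.
All primes ≡ 3 (mod 4) appear to even exponent (or don't appear), so by the two-squares theorem n IS expressible as a sum of two squares.
Step 3: Build a representation. Group n = k² · m with k = 4 and m = 41 · 53 = 2173 (a product of primes ≡ 1 (mod 4)); a representation of m scales to one of n via (k·x)² + (k·y)² = k²(x² + y²). Each prime p ≡ 1 (mod 4) is itself a sum of two squares; find a² by testing p − a² for a perfect square:
  41: 41 − 1² = 40, 41 − 2² = 37, 41 − 3² = 32, 41 − 4² = 25 = 5² ⇒ 41 = 4² + 5².
  53: 53 − 1² = 52, 53 − 2² = 49 = 7² ⇒ 53 = 2² + 7².
  Combine using the Brahmagupta–Fibonacci identity (a² + b²)(c² + d²) = (ac − bd)² + (ad + bc)² = (ac + bd)² + (ad − bc)²:
  41 · 53 = 2173: from (4² + 5²)(2² + 7²), take (4·2 − 5·7, 4·7 + 5·2) = (8 − 35, 28 + 10) = (-27, 38); dropping signs (only squares matter) gives (27, 38); check 27² + 38² = 729 + 1444 = 2173 ✓.
  Scale by k = 4: (4·27, 4·38) = (108, 152).
Step 4: Order so x ≤ y and verify: 108² + 152² = 11664 + 23104 = 34768 = n. ✓

n = 34768 = 108² + 152² (one valid representation with x ≤ y).


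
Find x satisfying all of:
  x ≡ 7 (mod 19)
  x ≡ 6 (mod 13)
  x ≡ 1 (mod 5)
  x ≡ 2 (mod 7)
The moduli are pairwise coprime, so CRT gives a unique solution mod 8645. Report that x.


Product of moduli M = 19 · 13 · 5 · 7 = 8645.
Merge one congruence at a time:
  Start: x ≡ 7 (mod 19).
  Combine with x ≡ 6 (mod 13); new modulus lcm = 247.
    Write x = 7 + 19·t and substitute into x ≡ 6 (mod 13): 19·t ≡ 6 − 7 = -1 (mod 13).
    Reduce coefficients mod 13: 6·t ≡ 12 (mod 13).
    The inverse of 6 mod 13 is 11 (since 6·11 = 66 = 5·13 + 1), so t ≡ 11·12 = 132 ≡ 2 (mod 13).
    Then x = 7 + 19·2 = 45, valid modulo lcm(19, 13) = 247: x ≡ 45 (mod 247).
  Combine with x ≡ 1 (mod 5); new modulus lcm = 1235.
    Write x = 45 + 247·t and substitute into x ≡ 1 (mod 5): 247·t ≡ 1 − 45 = -44 (mod 5).
    Reduce coefficients mod 5: 2·t ≡ 1 (mod 5).
    The inverse of 2 mod 5 is 3 (since 2·3 = 6 = 1·5 + 1), so t ≡ 3·1 = 3 ≡ 3 (mod 5).
    Then x = 45 + 247·3 = 786, valid modulo lcm(247, 5) = 1235: x ≡ 786 (mod 1235).
  Combine with x ≡ 2 (mod 7); new modulus lcm = 8645.
    Write x = 786 + 1235·t and substitute into x ≡ 2 (mod 7): 1235·t ≡ 2 − 786 = -784 (mod 7).
    Reduce coefficients mod 7: 3·t ≡ 0 (mod 7).
    The inverse of 3 mod 7 is 5 (since 3·5 = 15 = 2·7 + 1), so t ≡ 5·0 = 0 ≡ 0 (mod 7).
    Then x = 786 + 1235·0 = 786, valid modulo lcm(1235, 7) = 8645: x ≡ 786 (mod 8645).
Verify against each original: 786 mod 19 = 7, 786 mod 13 = 6, 786 mod 5 = 1, 786 mod 7 = 2.

x ≡ 786 (mod 8645).


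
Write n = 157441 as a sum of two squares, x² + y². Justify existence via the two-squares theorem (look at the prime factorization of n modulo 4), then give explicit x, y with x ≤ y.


Step 1: Factor n = 157441 = 29 · 61 · 89.
Step 2: Check the mod-4 condition on each prime factor: 29 ≡ 1 (mod 4), exponent 1; 61 ≡ 1 (mod 4), exponent 1; 89 ≡ 1 (mod 4), exponent 1.
All primes ≡ 3 (mod 4) appear to even exponent (or don't appear), so by the two-squares theorem n IS expressible as a sum of two squares.
Step 3: Build a representation. Here n = 29 · 61 · 89 is a product of primes ≡ 1 (mod 4). Each prime p ≡ 1 (mod 4) is itself a sum of two squares; find a² by testing p − a² for a perfect square:
  29: 29 − 1² = 28, 29 − 2² = 25 = 5² ⇒ 29 = 2² + 5².
  61: 61 − 1² = 60, 61 − 2² = 57, 61 − 3² = 52, 61 − 4² = 45, 61 − 5² = 36 = 6² ⇒ 61 = 5² + 6².
  89: 89 − 1² = 88, 89 − 2² = 85, 89 − 3² = 80, 89 − 4² = 73, 89 − 5² = 64 = 8² ⇒ 89 = 5² + 8².
  Combine using the Brahmagupta–Fibonacci identity (a² + b²)(c² + d²) = (ac − bd)² + (ad + bc)² = (ac + bd)² + (ad − bc)²:
  29 · 61 = 1769: from (2² + 5²)(5² + 6²), take (2·5 − 5·6, 2·6 + 5·5) = (10 − 30, 12 + 25) = (-20, 37); dropping signs (only squares matter) gives (20, 37); check 20² + 37² = 400 + 1369 = 1769 ✓.
  1769 · 89 = 157441: from (20² + 37²)(5² + 8²), take (20·5 − 37·8, 20·8 + 37·5) = (100 − 296, 160 + 185) = (-196, 345); dropping signs (only squares matter) gives (196, 345); check 196² + 345² = 38416 + 119025 = 157441 ✓.
Step 4: Order so x ≤ y and verify: 196² + 345² = 38416 + 119025 = 157441 = n. ✓

n = 157441 = 196² + 345² (one valid representation with x ≤ y).


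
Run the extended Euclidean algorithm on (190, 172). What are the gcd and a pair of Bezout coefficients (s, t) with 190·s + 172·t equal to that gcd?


Euclidean algorithm on (190, 172) — divide until remainder is 0:
  190 = 1 · 172 + 18
  172 = 9 · 18 + 10
  18 = 1 · 10 + 8
  10 = 1 · 8 + 2
  8 = 4 · 2 + 0
gcd(190, 172) = 2.
Track Bezout coefficients alongside the remainders: start with r₀ = 190 = a·1 + b·0 (s = 1, t = 0) and r₁ = 172 = a·0 + b·1 (s = 0, t = 1); each new remainder r_{k+1} = r_{k-1} − q_k·r_k inherits s_{k+1} = s_{k-1} − q_k·s_k, t_{k+1} = t_{k-1} − q_k·t_k, so r_k = a·s_k + b·t_k at every step:
  q = 1: r = 18, s = 1 − 1·0 = 1, t = 0 − 1·1 = -1  (check: 190·1 + 172·(-1) = 18)
  q = 9: r = 10, s = 0 − 9·1 = -9, t = 1 − 9·(-1) = 10  (check: 190·(-9) + 172·10 = 10)
  q = 1: r = 8, s = 1 − 1·(-9) = 10, t = -1 − 1·10 = -11  (check: 190·10 + 172·(-11) = 8)
  q = 1: r = 2, s = -9 − 1·10 = -19, t = 10 − 1·(-11) = 21  (check: 190·(-19) + 172·21 = 2)
The row with r = 2 (the gcd) gives the Bezout coefficients s = -19, t = 21.
Result: 190 · (-19) + 172 · (21) = 2.

gcd(190, 172) = 2; s = -19, t = 21 (check: 190·(-19) + 172·21 = 2).


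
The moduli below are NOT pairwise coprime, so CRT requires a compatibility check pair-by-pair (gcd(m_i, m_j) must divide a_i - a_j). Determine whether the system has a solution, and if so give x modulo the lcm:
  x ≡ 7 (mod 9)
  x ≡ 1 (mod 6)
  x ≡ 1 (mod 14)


Moduli 9, 6, 14 are not pairwise coprime, so CRT works modulo lcm(m_i) when all pairwise compatibility conditions hold.
Pairwise compatibility: gcd(m_i, m_j) must divide a_i - a_j for every pair.
Merge one congruence at a time:
  Start: x ≡ 7 (mod 9).
  Combine with x ≡ 1 (mod 6): gcd(9, 6) = 3; 1 - 7 = -6, which IS divisible by 3, so compatible.
    Write x = 7 + 9·t and substitute into x ≡ 1 (mod 6): 9·t ≡ 1 − 7 = -6 (mod 6).
    Divide the congruence (and modulus) by g = 3: 3·t ≡ -2 (mod 2).
    Reduce coefficients mod 2: 1·t ≡ 0 (mod 2).
    So t ≡ 0 (mod 2).
    Then x = 7 + 9·0 = 7, valid modulo lcm(9, 6) = 18: x ≡ 7 (mod 18).
  Combine with x ≡ 1 (mod 14): gcd(18, 14) = 2; 1 - 7 = -6, which IS divisible by 2, so compatible.
    Write x = 7 + 18·t and substitute into x ≡ 1 (mod 14): 18·t ≡ 1 − 7 = -6 (mod 14).
    Divide the congruence (and modulus) by g = 2: 9·t ≡ -3 (mod 7).
    Reduce coefficients mod 7: 2·t ≡ 4 (mod 7).
    The inverse of 2 mod 7 is 4 (since 2·4 = 8 = 1·7 + 1), so t ≡ 4·4 = 16 ≡ 2 (mod 7).
    Then x = 7 + 18·2 = 43, valid modulo lcm(18, 14) = 126: x ≡ 43 (mod 126).
Verify: 43 mod 9 = 7, 43 mod 6 = 1, 43 mod 14 = 1.

x ≡ 43 (mod 126).


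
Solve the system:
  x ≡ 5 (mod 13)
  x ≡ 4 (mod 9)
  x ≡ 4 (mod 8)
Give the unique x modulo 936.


Moduli 13, 9, 8 are pairwise coprime; by CRT there is a unique solution modulo M = 13 · 9 · 8 = 936.
Solve pairwise, accumulating the modulus:
  Start with x ≡ 5 (mod 13).
  Combine with x ≡ 4 (mod 9): since gcd(13, 9) = 1, we get a unique residue mod 117.
    Write x = 5 + 13·t and substitute into x ≡ 4 (mod 9): 13·t ≡ 4 − 5 = -1 (mod 9).
    Reduce coefficients mod 9: 4·t ≡ 8 (mod 9).
    The inverse of 4 mod 9 is 7 (since 4·7 = 28 = 3·9 + 1), so t ≡ 7·8 = 56 ≡ 2 (mod 9).
    Then x = 5 + 13·2 = 31, valid modulo lcm(13, 9) = 117: x ≡ 31 (mod 117).
  Combine with x ≡ 4 (mod 8): since gcd(117, 8) = 1, we get a unique residue mod 936.
    Write x = 31 + 117·t and substitute into x ≡ 4 (mod 8): 117·t ≡ 4 − 31 = -27 (mod 8).
    Reduce coefficients mod 8: 5·t ≡ 5 (mod 8).
    The inverse of 5 mod 8 is 5 (since 5·5 = 25 = 3·8 + 1), so t ≡ 5·5 = 25 ≡ 1 (mod 8).
    Then x = 31 + 117·1 = 148, valid modulo lcm(117, 8) = 936: x ≡ 148 (mod 936).
Verify: 148 mod 13 = 5 ✓, 148 mod 9 = 4 ✓, 148 mod 8 = 4 ✓.

x ≡ 148 (mod 936).


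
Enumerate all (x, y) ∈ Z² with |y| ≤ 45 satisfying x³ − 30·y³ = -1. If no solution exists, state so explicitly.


The equation is x³ - 30y³ = -1. For fixed y, x³ = 30·y³ − 1, so a solution requires the RHS to be a perfect cube.
Strategy: iterate y from -45 to 45, compute RHS = 30·y³ − 1, and check whether it is a (positive or negative) perfect cube.
Check small values of y:
  y = 0: RHS = -1 = (-1)³ ⇒ x = -1 works.
  y = 1: RHS = 29 is not a perfect cube.
  y = -1: RHS = -31 is not a perfect cube.
  y = 2: RHS = 239 is not a perfect cube.
  y = -2: RHS = -241 is not a perfect cube.
  y = 3: RHS = 809 is not a perfect cube.
  y = -3: RHS = -811 is not a perfect cube.
Continuing the search up to |y| = 45 finds no further solutions beyond those listed.
Collected solutions: (-1, 0).

Solutions (with |y| ≤ 45): (-1, 0).


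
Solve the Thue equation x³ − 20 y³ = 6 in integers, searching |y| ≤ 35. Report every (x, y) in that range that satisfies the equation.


The equation is x³ - 20y³ = 6. For fixed y, x³ = 20·y³ + 6, so a solution requires the RHS to be a perfect cube.
Strategy: iterate y from -35 to 35, compute RHS = 20·y³ + 6, and check whether it is a (positive or negative) perfect cube.
Check small values of y:
  y = 0: RHS = 6 is not a perfect cube.
  y = 1: RHS = 26 is not a perfect cube.
  y = -1: RHS = -14 is not a perfect cube.
  y = 2: RHS = 166 is not a perfect cube.
  y = -2: RHS = -154 is not a perfect cube.
  y = 3: RHS = 546 is not a perfect cube.
  y = -3: RHS = -534 is not a perfect cube.
Continuing the search up to |y| = 35 finds no solutions either.
No (x, y) in the scanned range satisfies the equation.

No integer solutions with |y| ≤ 35.


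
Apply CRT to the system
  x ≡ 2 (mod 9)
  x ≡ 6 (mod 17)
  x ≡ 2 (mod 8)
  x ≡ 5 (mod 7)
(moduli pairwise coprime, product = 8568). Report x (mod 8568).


Product of moduli M = 9 · 17 · 8 · 7 = 8568.
Merge one congruence at a time:
  Start: x ≡ 2 (mod 9).
  Combine with x ≡ 6 (mod 17); new modulus lcm = 153.
    Write x = 2 + 9·t and substitute into x ≡ 6 (mod 17): 9·t ≡ 6 − 2 = 4 (mod 17).
    The inverse of 9 mod 17 is 2 (since 9·2 = 18 = 1·17 + 1), so t ≡ 2·4 = 8 ≡ 8 (mod 17).
    Then x = 2 + 9·8 = 74, valid modulo lcm(9, 17) = 153: x ≡ 74 (mod 153).
  Combine with x ≡ 2 (mod 8); new modulus lcm = 1224.
    Write x = 74 + 153·t and substitute into x ≡ 2 (mod 8): 153·t ≡ 2 − 74 = -72 (mod 8).
    Reduce coefficients mod 8: 1·t ≡ 0 (mod 8).
    So t ≡ 0 (mod 8).
    Then x = 74 + 153·0 = 74, valid modulo lcm(153, 8) = 1224: x ≡ 74 (mod 1224).
  Combine with x ≡ 5 (mod 7); new modulus lcm = 8568.
    Write x = 74 + 1224·t and substitute into x ≡ 5 (mod 7): 1224·t ≡ 5 − 74 = -69 (mod 7).
    Reduce coefficients mod 7: 6·t ≡ 1 (mod 7).
    The inverse of 6 mod 7 is 6 (since 6·6 = 36 = 5·7 + 1), so t ≡ 6·1 = 6 ≡ 6 (mod 7).
    Then x = 74 + 1224·6 = 7418, valid modulo lcm(1224, 7) = 8568: x ≡ 7418 (mod 8568).
Verify against each original: 7418 mod 9 = 2, 7418 mod 17 = 6, 7418 mod 8 = 2, 7418 mod 7 = 5.

x ≡ 7418 (mod 8568).


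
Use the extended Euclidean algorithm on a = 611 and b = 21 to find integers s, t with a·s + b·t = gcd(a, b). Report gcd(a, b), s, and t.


Euclidean algorithm on (611, 21) — divide until remainder is 0:
  611 = 29 · 21 + 2
  21 = 10 · 2 + 1
  2 = 2 · 1 + 0
gcd(611, 21) = 1.
Track Bezout coefficients alongside the remainders: start with r₀ = 611 = a·1 + b·0 (s = 1, t = 0) and r₁ = 21 = a·0 + b·1 (s = 0, t = 1); each new remainder r_{k+1} = r_{k-1} − q_k·r_k inherits s_{k+1} = s_{k-1} − q_k·s_k, t_{k+1} = t_{k-1} − q_k·t_k, so r_k = a·s_k + b·t_k at every step:
  q = 29: r = 2, s = 1 − 29·0 = 1, t = 0 − 29·1 = -29  (check: 611·1 + 21·(-29) = 2)
  q = 10: r = 1, s = 0 − 10·1 = -10, t = 1 − 10·(-29) = 291  (check: 611·(-10) + 21·291 = 1)
The row with r = 1 (the gcd) gives the Bezout coefficients s = -10, t = 291.
Result: 611 · (-10) + 21 · (291) = 1.

gcd(611, 21) = 1; s = -10, t = 291 (check: 611·(-10) + 21·291 = 1).


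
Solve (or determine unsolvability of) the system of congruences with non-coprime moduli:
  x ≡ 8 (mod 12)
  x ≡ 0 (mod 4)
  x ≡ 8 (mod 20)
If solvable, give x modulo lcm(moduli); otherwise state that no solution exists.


Moduli 12, 4, 20 are not pairwise coprime, so CRT works modulo lcm(m_i) when all pairwise compatibility conditions hold.
Pairwise compatibility: gcd(m_i, m_j) must divide a_i - a_j for every pair.
Merge one congruence at a time:
  Start: x ≡ 8 (mod 12).
  Combine with x ≡ 0 (mod 4): gcd(12, 4) = 4; 0 - 8 = -8, which IS divisible by 4, so compatible.
    Write x = 8 + 12·t and substitute into x ≡ 0 (mod 4): 12·t ≡ 0 − 8 = -8 (mod 4).
    Divide the congruence (and modulus) by g = 4: 3·t ≡ -2 (mod 1).
    Modulo 1 every t works; take t = 0.
    Then x = 8 + 12·0 = 8, valid modulo lcm(12, 4) = 12: x ≡ 8 (mod 12).
  Combine with x ≡ 8 (mod 20): gcd(12, 20) = 4; 8 - 8 = 0, which IS divisible by 4, so compatible.
    Write x = 8 + 12·t and substitute into x ≡ 8 (mod 20): 12·t ≡ 8 − 8 = 0 (mod 20).
    Divide the congruence (and modulus) by g = 4: 3·t ≡ 0 (mod 5).
    The inverse of 3 mod 5 is 2 (since 3·2 = 6 = 1·5 + 1), so t ≡ 2·0 = 0 ≡ 0 (mod 5).
    Then x = 8 + 12·0 = 8, valid modulo lcm(12, 20) = 60: x ≡ 8 (mod 60).
Verify: 8 mod 12 = 8, 8 mod 4 = 0, 8 mod 20 = 8.

x ≡ 8 (mod 60).


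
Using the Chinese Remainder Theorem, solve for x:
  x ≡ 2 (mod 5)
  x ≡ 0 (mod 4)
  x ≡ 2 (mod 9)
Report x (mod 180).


Moduli 5, 4, 9 are pairwise coprime; by CRT there is a unique solution modulo M = 5 · 4 · 9 = 180.
Solve pairwise, accumulating the modulus:
  Start with x ≡ 2 (mod 5).
  Combine with x ≡ 0 (mod 4): since gcd(5, 4) = 1, we get a unique residue mod 20.
    Write x = 2 + 5·t and substitute into x ≡ 0 (mod 4): 5·t ≡ 0 − 2 = -2 (mod 4).
    Reduce coefficients mod 4: 1·t ≡ 2 (mod 4).
    So t ≡ 2 (mod 4).
    Then x = 2 + 5·2 = 12, valid modulo lcm(5, 4) = 20: x ≡ 12 (mod 20).
  Combine with x ≡ 2 (mod 9): since gcd(20, 9) = 1, we get a unique residue mod 180.
    Write x = 12 + 20·t and substitute into x ≡ 2 (mod 9): 20·t ≡ 2 − 12 = -10 (mod 9).
    Reduce coefficients mod 9: 2·t ≡ 8 (mod 9).
    The inverse of 2 mod 9 is 5 (since 2·5 = 10 = 1·9 + 1), so t ≡ 5·8 = 40 ≡ 4 (mod 9).
    Then x = 12 + 20·4 = 92, valid modulo lcm(20, 9) = 180: x ≡ 92 (mod 180).
Verify: 92 mod 5 = 2 ✓, 92 mod 4 = 0 ✓, 92 mod 9 = 2 ✓.

x ≡ 92 (mod 180).


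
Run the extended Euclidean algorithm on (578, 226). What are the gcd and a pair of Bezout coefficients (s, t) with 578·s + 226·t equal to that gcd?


Euclidean algorithm on (578, 226) — divide until remainder is 0:
  578 = 2 · 226 + 126
  226 = 1 · 126 + 100
  126 = 1 · 100 + 26
  100 = 3 · 26 + 22
  26 = 1 · 22 + 4
  22 = 5 · 4 + 2
  4 = 2 · 2 + 0
gcd(578, 226) = 2.
Track Bezout coefficients alongside the remainders: start with r₀ = 578 = a·1 + b·0 (s = 1, t = 0) and r₁ = 226 = a·0 + b·1 (s = 0, t = 1); each new remainder r_{k+1} = r_{k-1} − q_k·r_k inherits s_{k+1} = s_{k-1} − q_k·s_k, t_{k+1} = t_{k-1} − q_k·t_k, so r_k = a·s_k + b·t_k at every step:
  q = 2: r = 126, s = 1 − 2·0 = 1, t = 0 − 2·1 = -2  (check: 578·1 + 226·(-2) = 126)
  q = 1: r = 100, s = 0 − 1·1 = -1, t = 1 − 1·(-2) = 3  (check: 578·(-1) + 226·3 = 100)
  q = 1: r = 26, s = 1 − 1·(-1) = 2, t = -2 − 1·3 = -5  (check: 578·2 + 226·(-5) = 26)
  q = 3: r = 22, s = -1 − 3·2 = -7, t = 3 − 3·(-5) = 18  (check: 578·(-7) + 226·18 = 22)
  q = 1: r = 4, s = 2 − 1·(-7) = 9, t = -5 − 1·18 = -23  (check: 578·9 + 226·(-23) = 4)
  q = 5: r = 2, s = -7 − 5·9 = -52, t = 18 − 5·(-23) = 133  (check: 578·(-52) + 226·133 = 2)
The row with r = 2 (the gcd) gives the Bezout coefficients s = -52, t = 133.
Result: 578 · (-52) + 226 · (133) = 2.

gcd(578, 226) = 2; s = -52, t = 133 (check: 578·(-52) + 226·133 = 2).


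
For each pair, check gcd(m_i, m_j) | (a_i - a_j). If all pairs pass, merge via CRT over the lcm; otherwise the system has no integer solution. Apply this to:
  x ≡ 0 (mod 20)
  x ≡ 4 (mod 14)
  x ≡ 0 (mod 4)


Moduli 20, 14, 4 are not pairwise coprime, so CRT works modulo lcm(m_i) when all pairwise compatibility conditions hold.
Pairwise compatibility: gcd(m_i, m_j) must divide a_i - a_j for every pair.
Merge one congruence at a time:
  Start: x ≡ 0 (mod 20).
  Combine with x ≡ 4 (mod 14): gcd(20, 14) = 2; 4 - 0 = 4, which IS divisible by 2, so compatible.
    Write x = 0 + 20·t and substitute into x ≡ 4 (mod 14): 20·t ≡ 4 − 0 = 4 (mod 14).
    Divide the congruence (and modulus) by g = 2: 10·t ≡ 2 (mod 7).
    Reduce coefficients mod 7: 3·t ≡ 2 (mod 7).
    The inverse of 3 mod 7 is 5 (since 3·5 = 15 = 2·7 + 1), so t ≡ 5·2 = 10 ≡ 3 (mod 7).
    Then x = 0 + 20·3 = 60, valid modulo lcm(20, 14) = 140: x ≡ 60 (mod 140).
  Combine with x ≡ 0 (mod 4): gcd(140, 4) = 4; 0 - 60 = -60, which IS divisible by 4, so compatible.
    Write x = 60 + 140·t and substitute into x ≡ 0 (mod 4): 140·t ≡ 0 − 60 = -60 (mod 4).
    Divide the congruence (and modulus) by g = 4: 35·t ≡ -15 (mod 1).
    Modulo 1 every t works; take t = 0.
    Then x = 60 + 140·0 = 60, valid modulo lcm(140, 4) = 140: x ≡ 60 (mod 140).
Verify: 60 mod 20 = 0, 60 mod 14 = 4, 60 mod 4 = 0.

x ≡ 60 (mod 140).


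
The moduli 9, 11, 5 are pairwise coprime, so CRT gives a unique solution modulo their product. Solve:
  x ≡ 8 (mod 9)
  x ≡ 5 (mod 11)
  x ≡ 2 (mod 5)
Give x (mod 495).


Moduli 9, 11, 5 are pairwise coprime; by CRT there is a unique solution modulo M = 9 · 11 · 5 = 495.
Solve pairwise, accumulating the modulus:
  Start with x ≡ 8 (mod 9).
  Combine with x ≡ 5 (mod 11): since gcd(9, 11) = 1, we get a unique residue mod 99.
    Write x = 8 + 9·t and substitute into x ≡ 5 (mod 11): 9·t ≡ 5 − 8 = -3 (mod 11).
    Reduce coefficients mod 11: 9·t ≡ 8 (mod 11).
    The inverse of 9 mod 11 is 5 (since 9·5 = 45 = 4·11 + 1), so t ≡ 5·8 = 40 ≡ 7 (mod 11).
    Then x = 8 + 9·7 = 71, valid modulo lcm(9, 11) = 99: x ≡ 71 (mod 99).
  Combine with x ≡ 2 (mod 5): since gcd(99, 5) = 1, we get a unique residue mod 495.
    Write x = 71 + 99·t and substitute into x ≡ 2 (mod 5): 99·t ≡ 2 − 71 = -69 (mod 5).
    Reduce coefficients mod 5: 4·t ≡ 1 (mod 5).
    The inverse of 4 mod 5 is 4 (since 4·4 = 16 = 3·5 + 1), so t ≡ 4·1 = 4 ≡ 4 (mod 5).
    Then x = 71 + 99·4 = 467, valid modulo lcm(99, 5) = 495: x ≡ 467 (mod 495).
Verify: 467 mod 9 = 8 ✓, 467 mod 11 = 5 ✓, 467 mod 5 = 2 ✓.

x ≡ 467 (mod 495).


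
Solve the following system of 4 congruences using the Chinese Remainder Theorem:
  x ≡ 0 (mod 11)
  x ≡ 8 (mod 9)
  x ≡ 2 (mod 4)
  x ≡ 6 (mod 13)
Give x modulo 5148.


Product of moduli M = 11 · 9 · 4 · 13 = 5148.
Merge one congruence at a time:
  Start: x ≡ 0 (mod 11).
  Combine with x ≡ 8 (mod 9); new modulus lcm = 99.
    Write x = 0 + 11·t and substitute into x ≡ 8 (mod 9): 11·t ≡ 8 − 0 = 8 (mod 9).
    Reduce coefficients mod 9: 2·t ≡ 8 (mod 9).
    The inverse of 2 mod 9 is 5 (since 2·5 = 10 = 1·9 + 1), so t ≡ 5·8 = 40 ≡ 4 (mod 9).
    Then x = 0 + 11·4 = 44, valid modulo lcm(11, 9) = 99: x ≡ 44 (mod 99).
  Combine with x ≡ 2 (mod 4); new modulus lcm = 396.
    Write x = 44 + 99·t and substitute into x ≡ 2 (mod 4): 99·t ≡ 2 − 44 = -42 (mod 4).
    Reduce coefficients mod 4: 3·t ≡ 2 (mod 4).
    The inverse of 3 mod 4 is 3 (since 3·3 = 9 = 2·4 + 1), so t ≡ 3·2 = 6 ≡ 2 (mod 4).
    Then x = 44 + 99·2 = 242, valid modulo lcm(99, 4) = 396: x ≡ 242 (mod 396).
  Combine with x ≡ 6 (mod 13); new modulus lcm = 5148.
    Write x = 242 + 396·t and substitute into x ≡ 6 (mod 13): 396·t ≡ 6 − 242 = -236 (mod 13).
    Reduce coefficients mod 13: 6·t ≡ 11 (mod 13).
    The inverse of 6 mod 13 is 11 (since 6·11 = 66 = 5·13 + 1), so t ≡ 11·11 = 121 ≡ 4 (mod 13).
    Then x = 242 + 396·4 = 1826, valid modulo lcm(396, 13) = 5148: x ≡ 1826 (mod 5148).
Verify against each original: 1826 mod 11 = 0, 1826 mod 9 = 8, 1826 mod 4 = 2, 1826 mod 13 = 6.

x ≡ 1826 (mod 5148).


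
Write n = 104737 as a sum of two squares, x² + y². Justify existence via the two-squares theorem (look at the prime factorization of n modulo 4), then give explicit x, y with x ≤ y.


Step 1: Factor n = 104737 = 17 · 61 · 101.
Step 2: Check the mod-4 condition on each prime factor: 17 ≡ 1 (mod 4), exponent 1; 61 ≡ 1 (mod 4), exponent 1; 101 ≡ 1 (mod 4), exponent 1.
All primes ≡ 3 (mod 4) appear to even exponent (or don't appear), so by the two-squares theorem n IS expressible as a sum of two squares.
Step 3: Build a representation. Here n = 17 · 61 · 101 is a product of primes ≡ 1 (mod 4). Each prime p ≡ 1 (mod 4) is itself a sum of two squares; find a² by testing p − a² for a perfect square:
  17: 17 − 1² = 16 = 4² ⇒ 17 = 1² + 4².
  61: 61 − 1² = 60, 61 − 2² = 57, 61 − 3² = 52, 61 − 4² = 45, 61 − 5² = 36 = 6² ⇒ 61 = 5² + 6².
  101: 101 − 1² = 100 = 10² ⇒ 101 = 1² + 10².
  Combine using the Brahmagupta–Fibonacci identity (a² + b²)(c² + d²) = (ac − bd)² + (ad + bc)² = (ac + bd)² + (ad − bc)²:
  17 · 61 = 1037: from (1² + 4²)(5² + 6²), take (1·5 − 4·6, 1·6 + 4·5) = (5 − 24, 6 + 20) = (-19, 26); dropping signs (only squares matter) gives (19, 26); check 19² + 26² = 361 + 676 = 1037 ✓.
  1037 · 101 = 104737: from (19² + 26²)(1² + 10²), take (19·1 − 26·10, 19·10 + 26·1) = (19 − 260, 190 + 26) = (-241, 216); dropping signs (only squares matter) gives (241, 216); check 241² + 216² = 58081 + 46656 = 104737 ✓.
Step 4: Order so x ≤ y and verify: 216² + 241² = 46656 + 58081 = 104737 = n. ✓

n = 104737 = 216² + 241² (one valid representation with x ≤ y).


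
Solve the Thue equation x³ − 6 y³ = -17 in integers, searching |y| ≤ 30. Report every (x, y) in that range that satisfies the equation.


The equation is x³ - 6y³ = -17. For fixed y, x³ = 6·y³ − 17, so a solution requires the RHS to be a perfect cube.
Strategy: iterate y from -30 to 30, compute RHS = 6·y³ − 17, and check whether it is a (positive or negative) perfect cube.
Check small values of y:
  y = 0: RHS = -17 is not a perfect cube.
  y = 1: RHS = -11 is not a perfect cube.
  y = -1: RHS = -23 is not a perfect cube.
  y = 2: RHS = 31 is not a perfect cube.
  y = -2: RHS = -65 is not a perfect cube.
  y = 3: RHS = 145 is not a perfect cube.
  y = -3: RHS = -179 is not a perfect cube.
Continuing the search up to |y| = 30 finds no solutions either.
No (x, y) in the scanned range satisfies the equation.

No integer solutions with |y| ≤ 30.


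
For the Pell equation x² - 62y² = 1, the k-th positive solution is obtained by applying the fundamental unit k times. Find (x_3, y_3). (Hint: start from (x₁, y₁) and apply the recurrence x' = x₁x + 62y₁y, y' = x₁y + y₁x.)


Step 1: Find the fundamental solution (x₁, y₁) of x² - 62y² = 1.
  Expand √62 as a continued fraction. a₀ = ⌊√62⌋ = 7; iterate m_{k+1} = d_k·a_k − m_k, d_{k+1} = (62 − m_{k+1}²)/d_k, a_{k+1} = ⌊(a₀ + m_{k+1})/d_{k+1}⌋ (starting m₀ = 0, d₀ = 1), with convergents p_k = a_k·p_{k-1} + p_{k-2}, q_k = a_k·q_{k-1} + q_{k-2} (p₋₁ = 1, q₋₁ = 0):
  k = 0: a₀ = 7; p₀/q₀ = 7/1; p₀² − 62·q₀² = 49 − 62 = -13.
  k = 1: m = 7, d = 13, a = ⌊(7 + 7)/13⌋ = 1; p/q = (1·7 + 1)/(1·1 + 0) = 8/1; p² − 62·q² = 64 − 62 = 2.
  k = 2: m = 6, d = 2, a = ⌊(7 + 6)/2⌋ = 6; p/q = (6·8 + 7)/(6·1 + 1) = 55/7; p² − 62·q² = 3025 − 3038 = -13.
  k = 3: m = 6, d = 13, a = ⌊(7 + 6)/13⌋ = 1; p/q = (1·55 + 8)/(1·7 + 1) = 63/8; p² − 62·q² = 3969 − 3968 = 1.
  The first convergent with p² − 62·q² = 1 gives the fundamental solution (x₁, y₁) = (63, 8).
Step 2: Apply the recurrence (x_{n+1}, y_{n+1}) = (x₁x_n + 62y₁y_n, x₁y_n + y₁x_n) repeatedly.
  From (x_1, y_1) = (63, 8): x_2 = 63·63 + 62·8·8 = 7937; y_2 = 63·8 + 8·63 = 1008.
  From (x_2, y_2) = (7937, 1008): x_3 = 63·7937 + 62·8·1008 = 999999; y_3 = 63·1008 + 8·7937 = 127000.
Step 3: Verify x_3² - 62·y_3² = 999998000001 - 999998000000 = 1 (should be 1). ✓

(x_1, y_1) = (63, 8); (x_3, y_3) = (999999, 127000).


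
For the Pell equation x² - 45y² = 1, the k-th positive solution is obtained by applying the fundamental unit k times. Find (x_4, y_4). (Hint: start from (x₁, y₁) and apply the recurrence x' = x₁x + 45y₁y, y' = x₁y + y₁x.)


Step 1: Find the fundamental solution (x₁, y₁) of x² - 45y² = 1.
  Expand √45 as a continued fraction. a₀ = ⌊√45⌋ = 6; iterate m_{k+1} = d_k·a_k − m_k, d_{k+1} = (45 − m_{k+1}²)/d_k, a_{k+1} = ⌊(a₀ + m_{k+1})/d_{k+1}⌋ (starting m₀ = 0, d₀ = 1), with convergents p_k = a_k·p_{k-1} + p_{k-2}, q_k = a_k·q_{k-1} + q_{k-2} (p₋₁ = 1, q₋₁ = 0):
  k = 0: a₀ = 6; p₀/q₀ = 6/1; p₀² − 45·q₀² = 36 − 45 = -9.
  k = 1: m = 6, d = 9, a = ⌊(6 + 6)/9⌋ = 1; p/q = (1·6 + 1)/(1·1 + 0) = 7/1; p² − 45·q² = 49 − 45 = 4.
  k = 2: m = 3, d = 4, a = ⌊(6 + 3)/4⌋ = 2; p/q = (2·7 + 6)/(2·1 + 1) = 20/3; p² − 45·q² = 400 − 405 = -5.
  k = 3: m = 5, d = 5, a = ⌊(6 + 5)/5⌋ = 2; p/q = (2·20 + 7)/(2·3 + 1) = 47/7; p² − 45·q² = 2209 − 2205 = 4.
  k = 4: m = 5, d = 4, a = ⌊(6 + 5)/4⌋ = 2; p/q = (2·47 + 20)/(2·7 + 3) = 114/17; p² − 45·q² = 12996 − 13005 = -9.
  k = 5: m = 3, d = 9, a = ⌊(6 + 3)/9⌋ = 1; p/q = (1·114 + 47)/(1·17 + 7) = 161/24; p² − 45·q² = 25921 − 25920 = 1.
  The first convergent with p² − 45·q² = 1 gives the fundamental solution (x₁, y₁) = (161, 24).
Step 2: Apply the recurrence (x_{n+1}, y_{n+1}) = (x₁x_n + 45y₁y_n, x₁y_n + y₁x_n) repeatedly.
  From (x_1, y_1) = (161, 24): x_2 = 161·161 + 45·24·24 = 51841; y_2 = 161·24 + 24·161 = 7728.
  From (x_2, y_2) = (51841, 7728): x_3 = 161·51841 + 45·24·7728 = 16692641; y_3 = 161·7728 + 24·51841 = 2488392.
  From (x_3, y_3) = (16692641, 2488392): x_4 = 161·16692641 + 45·24·2488392 = 5374978561; y_4 = 161·2488392 + 24·16692641 = 801254496.
Step 3: Verify x_4² - 45·y_4² = 28890394531209630721 - 28890394531209630720 = 1 (should be 1). ✓

(x_1, y_1) = (161, 24); (x_4, y_4) = (5374978561, 801254496).


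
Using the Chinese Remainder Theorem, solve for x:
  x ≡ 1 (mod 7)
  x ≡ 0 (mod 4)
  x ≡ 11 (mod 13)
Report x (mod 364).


Moduli 7, 4, 13 are pairwise coprime; by CRT there is a unique solution modulo M = 7 · 4 · 13 = 364.
Solve pairwise, accumulating the modulus:
  Start with x ≡ 1 (mod 7).
  Combine with x ≡ 0 (mod 4): since gcd(7, 4) = 1, we get a unique residue mod 28.
    Write x = 1 + 7·t and substitute into x ≡ 0 (mod 4): 7·t ≡ 0 − 1 = -1 (mod 4).
    Reduce coefficients mod 4: 3·t ≡ 3 (mod 4).
    The inverse of 3 mod 4 is 3 (since 3·3 = 9 = 2·4 + 1), so t ≡ 3·3 = 9 ≡ 1 (mod 4).
    Then x = 1 + 7·1 = 8, valid modulo lcm(7, 4) = 28: x ≡ 8 (mod 28).
  Combine with x ≡ 11 (mod 13): since gcd(28, 13) = 1, we get a unique residue mod 364.
    Write x = 8 + 28·t and substitute into x ≡ 11 (mod 13): 28·t ≡ 11 − 8 = 3 (mod 13).
    Reduce coefficients mod 13: 2·t ≡ 3 (mod 13).
    The inverse of 2 mod 13 is 7 (since 2·7 = 14 = 1·13 + 1), so t ≡ 7·3 = 21 ≡ 8 (mod 13).
    Then x = 8 + 28·8 = 232, valid modulo lcm(28, 13) = 364: x ≡ 232 (mod 364).
Verify: 232 mod 7 = 1 ✓, 232 mod 4 = 0 ✓, 232 mod 13 = 11 ✓.

x ≡ 232 (mod 364).
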